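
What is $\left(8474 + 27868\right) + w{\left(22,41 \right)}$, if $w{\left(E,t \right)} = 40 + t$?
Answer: $36423$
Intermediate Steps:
$\left(8474 + 27868\right) + w{\left(22,41 \right)} = \left(8474 + 27868\right) + \left(40 + 41\right) = 36342 + 81 = 36423$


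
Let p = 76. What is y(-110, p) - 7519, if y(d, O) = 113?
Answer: -7406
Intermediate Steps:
y(-110, p) - 7519 = 113 - 7519 = -7406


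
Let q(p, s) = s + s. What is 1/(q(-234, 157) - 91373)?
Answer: -1/91059 ≈ -1.0982e-5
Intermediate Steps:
q(p, s) = 2*s
1/(q(-234, 157) - 91373) = 1/(2*157 - 91373) = 1/(314 - 91373) = 1/(-91059) = -1/91059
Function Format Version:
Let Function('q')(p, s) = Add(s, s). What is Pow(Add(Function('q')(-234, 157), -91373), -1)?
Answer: Rational(-1, 91059) ≈ -1.0982e-5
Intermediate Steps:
Function('q')(p, s) = Mul(2, s)
Pow(Add(Function('q')(-234, 157), -91373), -1) = Pow(Add(Mul(2, 157), -91373), -1) = Pow(Add(314, -91373), -1) = Pow(-91059, -1) = Rational(-1, 91059)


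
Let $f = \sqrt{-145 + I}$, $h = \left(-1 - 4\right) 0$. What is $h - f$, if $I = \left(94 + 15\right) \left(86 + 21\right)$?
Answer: $- \sqrt{11518} \approx -107.32$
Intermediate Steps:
$I = 11663$ ($I = 109 \cdot 107 = 11663$)
$h = 0$ ($h = \left(-5\right) 0 = 0$)
$f = \sqrt{11518}$ ($f = \sqrt{-145 + 11663} = \sqrt{11518} \approx 107.32$)
$h - f = 0 - \sqrt{11518} = - \sqrt{11518}$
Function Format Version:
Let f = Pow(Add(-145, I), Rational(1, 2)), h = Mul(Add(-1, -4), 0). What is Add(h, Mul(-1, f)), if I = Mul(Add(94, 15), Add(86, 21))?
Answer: Mul(-1, Pow(11518, Rational(1, 2))) ≈ -107.32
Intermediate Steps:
I = 11663 (I = Mul(109, 107) = 11663)
h = 0 (h = Mul(-5, 0) = 0)
f = Pow(11518, Rational(1, 2)) (f = Pow(Add(-145, 11663), Rational(1, 2)) = Pow(11518, Rational(1, 2)) ≈ 107.32)
Add(h, Mul(-1, f)) = Add(0, Mul(-1, Pow(11518, Rational(1, 2)))) = Mul(-1, Pow(11518, Rational(1, 2)))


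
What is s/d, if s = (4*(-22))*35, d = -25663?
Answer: 280/2333 ≈ 0.12002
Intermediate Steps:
s = -3080 (s = -88*35 = -3080)
s/d = -3080/(-25663) = -3080*(-1/25663) = 280/2333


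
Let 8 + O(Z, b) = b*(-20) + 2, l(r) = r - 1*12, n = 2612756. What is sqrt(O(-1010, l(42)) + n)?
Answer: 5*sqrt(104486) ≈ 1616.2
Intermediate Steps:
l(r) = -12 + r (l(r) = r - 12 = -12 + r)
O(Z, b) = -6 - 20*b (O(Z, b) = -8 + (b*(-20) + 2) = -8 + (-20*b + 2) = -8 + (2 - 20*b) = -6 - 20*b)
sqrt(O(-1010, l(42)) + n) = sqrt((-6 - 20*(-12 + 42)) + 2612756) = sqrt((-6 - 20*30) + 2612756) = sqrt((-6 - 600) + 2612756) = sqrt(-606 + 2612756) = sqrt(2612150) = 5*sqrt(104486)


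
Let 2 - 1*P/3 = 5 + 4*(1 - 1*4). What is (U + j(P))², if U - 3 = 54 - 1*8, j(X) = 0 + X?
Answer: 5776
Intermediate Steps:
P = 27 (P = 6 - 3*(5 + 4*(1 - 1*4)) = 6 - 3*(5 + 4*(1 - 4)) = 6 - 3*(5 + 4*(-3)) = 6 - 3*(5 - 12) = 6 - 3*(-7) = 6 + 21 = 27)
j(X) = X
U = 49 (U = 3 + (54 - 1*8) = 3 + (54 - 8) = 3 + 46 = 49)
(U + j(P))² = (49 + 27)² = 76² = 5776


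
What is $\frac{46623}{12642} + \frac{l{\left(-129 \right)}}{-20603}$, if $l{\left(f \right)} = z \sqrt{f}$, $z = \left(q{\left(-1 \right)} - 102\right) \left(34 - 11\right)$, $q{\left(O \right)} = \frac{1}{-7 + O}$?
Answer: $\frac{15541}{4214} + \frac{18791 i \sqrt{129}}{164824} \approx 3.6879 + 1.2949 i$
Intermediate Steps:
$z = - \frac{18791}{8}$ ($z = \left(\frac{1}{-7 - 1} - 102\right) \left(34 - 11\right) = \left(\frac{1}{-8} - 102\right) 23 = \left(- \frac{1}{8} - 102\right) 23 = \left(- \frac{817}{8}\right) 23 = - \frac{18791}{8} \approx -2348.9$)
$l{\left(f \right)} = - \frac{18791 \sqrt{f}}{8}$
$\frac{46623}{12642} + \frac{l{\left(-129 \right)}}{-20603} = \frac{46623}{12642} + \frac{\left(- \frac{18791}{8}\right) \sqrt{-129}}{-20603} = 46623 \cdot \frac{1}{12642} + - \frac{18791 i \sqrt{129}}{8} \left(- \frac{1}{20603}\right) = \frac{15541}{4214} + - \frac{18791 i \sqrt{129}}{8} \left(- \frac{1}{20603}\right) = \frac{15541}{4214} + \frac{18791 i \sqrt{129}}{164824}$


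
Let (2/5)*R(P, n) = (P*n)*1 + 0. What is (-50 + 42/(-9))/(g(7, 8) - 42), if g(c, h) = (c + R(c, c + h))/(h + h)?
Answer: 5248/2415 ≈ 2.1731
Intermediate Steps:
R(P, n) = 5*P*n/2 (R(P, n) = 5*((P*n)*1 + 0)/2 = 5*(P*n + 0)/2 = 5*(P*n)/2 = 5*P*n/2)
g(c, h) = (c + 5*c*(c + h)/2)/(2*h) (g(c, h) = (c + 5*c*(c + h)/2)/(h + h) = (c + 5*c*(c + h)/2)/((2*h)) = (c + 5*c*(c + h)/2)*(1/(2*h)) = (c + 5*c*(c + h)/2)/(2*h))
(-50 + 42/(-9))/(g(7, 8) - 42) = (-50 + 42/(-9))/((1/4)*7*(2 + 5*7 + 5*8)/8 - 42) = (-50 + 42*(-1/9))/((1/4)*7*(1/8)*(2 + 35 + 40) - 42) = (-50 - 14/3)/((1/4)*7*(1/8)*77 - 42) = -164/3/(539/32 - 42) = -164/3/(-805/32) = -32/805*(-164/3) = 5248/2415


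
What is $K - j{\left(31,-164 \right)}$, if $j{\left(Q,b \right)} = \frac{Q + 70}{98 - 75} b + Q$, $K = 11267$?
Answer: $\frac{274992}{23} \approx 11956.0$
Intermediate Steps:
$j{\left(Q,b \right)} = Q + b \left(\frac{70}{23} + \frac{Q}{23}\right)$ ($j{\left(Q,b \right)} = \frac{70 + Q}{23} b + Q = \left(70 + Q\right) \frac{1}{23} b + Q = \left(\frac{70}{23} + \frac{Q}{23}\right) b + Q = b \left(\frac{70}{23} + \frac{Q}{23}\right) + Q = Q + b \left(\frac{70}{23} + \frac{Q}{23}\right)$)
$K - j{\left(31,-164 \right)} = 11267 - \left(31 + \frac{70}{23} \left(-164\right) + \frac{1}{23} \cdot 31 \left(-164\right)\right) = 11267 - \left(31 - \frac{11480}{23} - \frac{5084}{23}\right) = 11267 - - \frac{15851}{23} = 11267 + \frac{15851}{23} = \frac{274992}{23}$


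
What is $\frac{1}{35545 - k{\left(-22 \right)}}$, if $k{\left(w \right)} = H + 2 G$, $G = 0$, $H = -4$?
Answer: $\frac{1}{35549} \approx 2.813 \cdot 10^{-5}$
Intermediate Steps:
$k{\left(w \right)} = -4$ ($k{\left(w \right)} = -4 + 2 \cdot 0 = -4 + 0 = -4$)
$\frac{1}{35545 - k{\left(-22 \right)}} = \frac{1}{35545 - -4} = \frac{1}{35545 + 4} = \frac{1}{35549}$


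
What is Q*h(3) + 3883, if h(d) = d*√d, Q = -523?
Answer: 3883 - 1569*√3 ≈ 1165.4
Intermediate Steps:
h(d) = d^(3/2)
Q*h(3) + 3883 = -1569*√3 + 3883 = 3883 - 1569*√3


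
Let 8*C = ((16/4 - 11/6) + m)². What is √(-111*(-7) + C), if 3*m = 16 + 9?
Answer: √50610/8 ≈ 28.121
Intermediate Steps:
m = 25/3 (m = (16 + 9)/3 = (⅓)*25 = 25/3 ≈ 8.3333)
C = 441/32 (C = ((16/4 - 11/6) + 25/3)²/8 = ((16*(¼) - 11*⅙) + 25/3)²/8 = ((4 - 11/6) + 25/3)²/8 = (13/6 + 25/3)²/8 = (21/2)²/8 = (⅛)*(441/4) = 441/32 ≈ 13.781)
√(-111*(-7) + C) = √(-111*(-7) + 441/32) = √(777 + 441/32) = √(25305/32) = √50610/8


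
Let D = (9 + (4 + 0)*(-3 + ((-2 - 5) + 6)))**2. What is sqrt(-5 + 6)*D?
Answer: 49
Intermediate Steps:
D = 49 (D = (9 + 4*(-3 + (-7 + 6)))**2 = (9 + 4*(-3 - 1))**2 = (9 + 4*(-4))**2 = (9 - 16)**2 = (-7)**2 = 49)
sqrt(-5 + 6)*D = sqrt(-5 + 6)*49 = sqrt(1)*49 = 1*49 = 49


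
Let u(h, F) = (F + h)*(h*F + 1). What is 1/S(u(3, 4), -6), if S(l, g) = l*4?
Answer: 1/364 ≈ 0.0027473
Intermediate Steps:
u(h, F) = (1 + F*h)*(F + h) (u(h, F) = (F + h)*(F*h + 1) = (F + h)*(1 + F*h) = (1 + F*h)*(F + h))
S(l, g) = 4*l
1/S(u(3, 4), -6) = 1/(4*(4 + 3 + 4*3² + 3*4²)) = 1/(4*(4 + 3 + 4*9 + 3*16)) = 1/(4*(4 + 3 + 36 + 48)) = 1/(4*91) = 1/364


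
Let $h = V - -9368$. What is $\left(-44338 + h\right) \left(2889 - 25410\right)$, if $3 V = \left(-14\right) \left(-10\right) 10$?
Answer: $777049570$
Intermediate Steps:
$V = \frac{1400}{3}$ ($V = \frac{\left(-14\right) \left(-10\right) 10}{3} = \frac{140 \cdot 10}{3} = \frac{1}{3} \cdot 1400 = \frac{1400}{3} \approx 466.67$)
$h = \frac{29504}{3}$ ($h = \frac{1400}{3} - -9368 = \frac{1400}{3} + 9368 = \frac{29504}{3} \approx 9834.7$)
$\left(-44338 + h\right) \left(2889 - 25410\right) = \left(-44338 + \frac{29504}{3}\right) \left(2889 - 25410\right) = \left(- \frac{103510}{3}\right) \left(-22521\right) = 777049570$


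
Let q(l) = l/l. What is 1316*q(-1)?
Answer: 1316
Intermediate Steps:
q(l) = 1
1316*q(-1) = 1316*1 = 1316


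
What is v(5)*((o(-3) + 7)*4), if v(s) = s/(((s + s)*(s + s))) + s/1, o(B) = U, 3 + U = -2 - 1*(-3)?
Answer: 101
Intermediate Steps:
U = -2 (U = -3 + (-2 - 1*(-3)) = -3 + (-2 + 3) = -3 + 1 = -2)
o(B) = -2
v(s) = s + 1/(4*s) (v(s) = s/(((2*s)*(2*s))) + s*1 = s/((4*s²)) + s = s*(1/(4*s²)) + s = 1/(4*s) + s = s + 1/(4*s))
v(5)*((o(-3) + 7)*4) = (5 + (¼)/5)*((-2 + 7)*4) = (5 + (¼)*(⅕))*(5*4) = (5 + 1/20)*20 = (101/20)*20 = 101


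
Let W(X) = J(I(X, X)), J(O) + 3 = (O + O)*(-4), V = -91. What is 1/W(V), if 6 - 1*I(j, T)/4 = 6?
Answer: -⅓ ≈ -0.33333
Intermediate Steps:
I(j, T) = 0 (I(j, T) = 24 - 4*6 = 24 - 24 = 0)
J(O) = -3 - 8*O (J(O) = -3 + (O + O)*(-4) = -3 + (2*O)*(-4) = -3 - 8*O)
W(X) = -3 (W(X) = -3 - 8*0 = -3 + 0 = -3)
1/W(V) = 1/(-3) = -⅓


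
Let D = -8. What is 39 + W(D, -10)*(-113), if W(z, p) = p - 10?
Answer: 2299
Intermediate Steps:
W(z, p) = -10 + p
39 + W(D, -10)*(-113) = 39 + (-10 - 10)*(-113) = 39 - 20*(-113) = 39 + 2260 = 2299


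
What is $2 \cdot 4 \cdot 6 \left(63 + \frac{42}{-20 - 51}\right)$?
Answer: $\frac{212688}{71} \approx 2995.6$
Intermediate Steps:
$2 \cdot 4 \cdot 6 \left(63 + \frac{42}{-20 - 51}\right) = 8 \cdot 6 \left(63 + \frac{42}{-71}\right) = 48 \left(63 + 42 \left(- \frac{1}{71}\right)\right) = 48 \left(63 - \frac{42}{71}\right) = 48 \cdot \frac{4431}{71} = \frac{212688}{71}$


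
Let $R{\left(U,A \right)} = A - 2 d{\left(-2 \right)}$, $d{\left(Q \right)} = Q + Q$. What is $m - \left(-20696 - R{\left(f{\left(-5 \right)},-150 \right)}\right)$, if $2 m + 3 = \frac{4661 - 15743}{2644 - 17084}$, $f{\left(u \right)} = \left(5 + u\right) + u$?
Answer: $\frac{296783641}{14440} \approx 20553.0$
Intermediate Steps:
$d{\left(Q \right)} = 2 Q$
$f{\left(u \right)} = 5 + 2 u$
$R{\left(U,A \right)} = 8 + A$ ($R{\left(U,A \right)} = A - 2 \cdot 2 \left(-2\right) = A - -8 = A + 8 = 8 + A$)
$m = - \frac{16119}{14440}$ ($m = - \frac{3}{2} + \frac{\left(4661 - 15743\right) \frac{1}{2644 - 17084}}{2} = - \frac{3}{2} + \frac{\left(-11082\right) \frac{1}{-14440}}{2} = - \frac{3}{2} + \frac{\left(-11082\right) \left(- \frac{1}{14440}\right)}{2} = - \frac{3}{2} + \frac{1}{2} \cdot \frac{5541}{7220} = - \frac{3}{2} + \frac{5541}{14440} = - \frac{16119}{14440} \approx -1.1163$)
$m - \left(-20696 - R{\left(f{\left(-5 \right)},-150 \right)}\right) = - \frac{16119}{14440} - \left(-20696 - \left(8 - 150\right)\right) = - \frac{16119}{14440} - \left(-20696 - -142\right) = - \frac{16119}{14440} - \left(-20696 + 142\right) = - \frac{16119}{14440} - -20554 = - \frac{16119}{14440} + 20554 = \frac{296783641}{14440}$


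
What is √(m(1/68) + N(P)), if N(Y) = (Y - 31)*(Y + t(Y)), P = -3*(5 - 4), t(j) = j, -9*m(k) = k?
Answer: √2122399/102 ≈ 14.283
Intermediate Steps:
m(k) = -k/9
P = -3 (P = -3*1 = -3)
N(Y) = 2*Y*(-31 + Y) (N(Y) = (Y - 31)*(Y + Y) = (-31 + Y)*(2*Y) = 2*Y*(-31 + Y))
√(m(1/68) + N(P)) = √(-⅑/68 + 2*(-3)*(-31 - 3)) = √(-⅑*1/68 + 2*(-3)*(-34)) = √(-1/612 + 204) = √(124847/612) = √2122399/102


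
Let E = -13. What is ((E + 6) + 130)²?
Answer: 15129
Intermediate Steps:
((E + 6) + 130)² = ((-13 + 6) + 130)² = (-7 + 130)² = 123² = 15129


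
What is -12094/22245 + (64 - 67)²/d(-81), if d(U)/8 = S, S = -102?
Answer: -3356303/6050640 ≈ -0.55470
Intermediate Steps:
d(U) = -816 (d(U) = 8*(-102) = -816)
-12094/22245 + (64 - 67)²/d(-81) = -12094/22245 + (64 - 67)²/(-816) = -12094*1/22245 + (-3)²*(-1/816) = -12094/22245 + 9*(-1/816) = -12094/22245 - 3/272 = -3356303/6050640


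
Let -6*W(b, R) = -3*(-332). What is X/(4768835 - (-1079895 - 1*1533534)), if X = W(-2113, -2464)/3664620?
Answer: -83/13526596149840 ≈ -6.1361e-12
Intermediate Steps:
W(b, R) = -166 (W(b, R) = -(-1)*(-332)/2 = -⅙*996 = -166)
X = -83/1832310 (X = -166/3664620 = -166*1/3664620 = -83/1832310 ≈ -4.5298e-5)
X/(4768835 - (-1079895 - 1*1533534)) = -83/(1832310*(4768835 - (-1079895 - 1*1533534))) = -83/(1832310*(4768835 - (-1079895 - 1533534))) = -83/(1832310*(4768835 - 1*(-2613429))) = -83/(1832310*(4768835 + 2613429)) = -83/1832310/7382264 = -83/1832310*1/7382264 = -83/13526596149840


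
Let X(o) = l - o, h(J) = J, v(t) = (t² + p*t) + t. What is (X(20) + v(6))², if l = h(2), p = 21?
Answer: 22500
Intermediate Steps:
v(t) = t² + 22*t (v(t) = (t² + 21*t) + t = t² + 22*t)
l = 2
X(o) = 2 - o
(X(20) + v(6))² = ((2 - 1*20) + 6*(22 + 6))² = ((2 - 20) + 6*28)² = (-18 + 168)² = 150² = 22500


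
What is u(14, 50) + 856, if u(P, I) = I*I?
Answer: 3356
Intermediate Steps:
u(P, I) = I²
u(14, 50) + 856 = 50² + 856 = 2500 + 856 = 3356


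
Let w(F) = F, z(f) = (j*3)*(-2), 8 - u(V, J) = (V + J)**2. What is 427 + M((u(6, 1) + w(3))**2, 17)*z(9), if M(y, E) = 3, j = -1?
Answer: 445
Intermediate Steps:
u(V, J) = 8 - (J + V)**2 (u(V, J) = 8 - (V + J)**2 = 8 - (J + V)**2)
z(f) = 6 (z(f) = -1*3*(-2) = -3*(-2) = 6)
427 + M((u(6, 1) + w(3))**2, 17)*z(9) = 427 + 3*6 = 427 + 18 = 445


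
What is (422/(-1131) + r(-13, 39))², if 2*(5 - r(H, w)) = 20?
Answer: 36929929/1279161 ≈ 28.870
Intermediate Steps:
r(H, w) = -5 (r(H, w) = 5 - ½*20 = 5 - 10 = -5)
(422/(-1131) + r(-13, 39))² = (422/(-1131) - 5)² = (422*(-1/1131) - 5)² = (-422/1131 - 5)² = (-6077/1131)² = 36929929/1279161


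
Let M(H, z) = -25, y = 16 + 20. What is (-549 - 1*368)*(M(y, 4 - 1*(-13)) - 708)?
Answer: 672161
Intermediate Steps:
y = 36
(-549 - 1*368)*(M(y, 4 - 1*(-13)) - 708) = (-549 - 1*368)*(-25 - 708) = (-549 - 368)*(-733) = -917*(-733) = 672161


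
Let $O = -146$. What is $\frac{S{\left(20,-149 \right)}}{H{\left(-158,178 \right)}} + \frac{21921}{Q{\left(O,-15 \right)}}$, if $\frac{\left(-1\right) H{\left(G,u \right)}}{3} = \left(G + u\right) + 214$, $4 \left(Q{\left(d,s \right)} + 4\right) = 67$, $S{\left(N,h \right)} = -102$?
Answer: $\frac{3419965}{1989} \approx 1719.4$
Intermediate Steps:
$Q{\left(d,s \right)} = \frac{51}{4}$ ($Q{\left(d,s \right)} = -4 + \frac{1}{4} \cdot 67 = -4 + \frac{67}{4} = \frac{51}{4}$)
$H{\left(G,u \right)} = -642 - 3 G - 3 u$ ($H{\left(G,u \right)} = - 3 \left(\left(G + u\right) + 214\right) = - 3 \left(214 + G + u\right) = -642 - 3 G - 3 u$)
$\frac{S{\left(20,-149 \right)}}{H{\left(-158,178 \right)}} + \frac{21921}{Q{\left(O,-15 \right)}} = - \frac{102}{-642 - -474 - 534} + \frac{21921}{\frac{51}{4}} = - \frac{102}{-642 + 474 - 534} + 21921 \cdot \frac{4}{51} = - \frac{102}{-702} + \frac{29228}{17} = \left(-102\right) \left(- \frac{1}{702}\right) + \frac{29228}{17} = \frac{17}{117} + \frac{29228}{17} = \frac{3419965}{1989}$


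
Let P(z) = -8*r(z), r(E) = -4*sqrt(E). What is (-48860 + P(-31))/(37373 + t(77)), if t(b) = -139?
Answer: -24430/18617 + 16*I*sqrt(31)/18617 ≈ -1.3122 + 0.0047851*I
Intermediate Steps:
P(z) = 32*sqrt(z) (P(z) = -(-32)*sqrt(z) = 32*sqrt(z))
(-48860 + P(-31))/(37373 + t(77)) = (-48860 + 32*sqrt(-31))/(37373 - 139) = (-48860 + 32*(I*sqrt(31)))/37234 = (-48860 + 32*I*sqrt(31))*(1/37234) = -24430/18617 + 16*I*sqrt(31)/18617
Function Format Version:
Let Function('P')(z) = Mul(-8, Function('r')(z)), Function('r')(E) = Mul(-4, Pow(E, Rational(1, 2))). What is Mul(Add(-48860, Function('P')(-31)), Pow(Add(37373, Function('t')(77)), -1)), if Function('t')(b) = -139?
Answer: Add(Rational(-24430, 18617), Mul(Rational(16, 18617), I, Pow(31, Rational(1, 2)))) ≈ Add(-1.3122, Mul(0.0047851, I))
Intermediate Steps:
Function('P')(z) = Mul(32, Pow(z, Rational(1, 2))) (Function('P')(z) = Mul(-8, Mul(-4, Pow(z, Rational(1, 2)))) = Mul(32, Pow(z, Rational(1, 2))))
Mul(Add(-48860, Function('P')(-31)), Pow(Add(37373, Function('t')(77)), -1)) = Mul(Add(-48860, Mul(32, Pow(-31, Rational(1, 2)))), Pow(Add(37373, -139), -1)) = Mul(Add(-48860, Mul(32, Mul(I, Pow(31, Rational(1, 2))))), Pow(37234, -1)) = Mul(Add(-48860, Mul(32, I, Pow(31, Rational(1, 2)))), Rational(1, 37234)) = Add(Rational(-24430, 18617), Mul(Rational(16, 18617), I, Pow(31, Rational(1, 2))))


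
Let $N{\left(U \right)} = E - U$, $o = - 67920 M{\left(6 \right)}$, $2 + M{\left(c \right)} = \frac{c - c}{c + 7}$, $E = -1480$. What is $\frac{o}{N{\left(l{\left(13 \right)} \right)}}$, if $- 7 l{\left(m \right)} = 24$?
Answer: $- \frac{29715}{323} \approx -91.997$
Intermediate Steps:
$l{\left(m \right)} = - \frac{24}{7}$ ($l{\left(m \right)} = \left(- \frac{1}{7}\right) 24 = - \frac{24}{7}$)
$M{\left(c \right)} = -2$ ($M{\left(c \right)} = -2 + \frac{c - c}{c + 7} = -2 + \frac{0}{7 + c} = -2 + 0 = -2$)
$o = 135840$ ($o = \left(-67920\right) \left(-2\right) = 135840$)
$N{\left(U \right)} = -1480 - U$
$\frac{o}{N{\left(l{\left(13 \right)} \right)}} = \frac{135840}{-1480 - - \frac{24}{7}} = \frac{135840}{-1480 + \frac{24}{7}} = \frac{135840}{- \frac{10336}{7}} = 135840 \left(- \frac{7}{10336}\right) = - \frac{29715}{323}$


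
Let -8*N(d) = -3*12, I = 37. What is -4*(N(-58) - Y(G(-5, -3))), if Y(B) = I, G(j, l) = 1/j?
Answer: 130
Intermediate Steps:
N(d) = 9/2 (N(d) = -(-3)*12/8 = -⅛*(-36) = 9/2)
Y(B) = 37
-4*(N(-58) - Y(G(-5, -3))) = -4*(9/2 - 1*37) = -4*(9/2 - 37) = -4*(-65/2) = 130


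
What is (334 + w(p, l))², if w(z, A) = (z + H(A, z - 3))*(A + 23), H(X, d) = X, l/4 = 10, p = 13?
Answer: 13490929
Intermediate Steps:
l = 40 (l = 4*10 = 40)
w(z, A) = (23 + A)*(A + z) (w(z, A) = (z + A)*(A + 23) = (A + z)*(23 + A) = (23 + A)*(A + z))
(334 + w(p, l))² = (334 + (40² + 23*40 + 23*13 + 40*13))² = (334 + (1600 + 920 + 299 + 520))² = (334 + 3339)² = 3673² = 13490929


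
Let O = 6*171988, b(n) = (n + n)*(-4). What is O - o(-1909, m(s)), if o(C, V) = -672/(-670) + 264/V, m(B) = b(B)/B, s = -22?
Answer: 345706599/335 ≈ 1.0320e+6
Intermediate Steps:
b(n) = -8*n (b(n) = (2*n)*(-4) = -8*n)
m(B) = -8 (m(B) = (-8*B)/B = -8)
o(C, V) = 336/335 + 264/V (o(C, V) = -672*(-1/670) + 264/V = 336/335 + 264/V)
O = 1031928
O - o(-1909, m(s)) = 1031928 - (336/335 + 264/(-8)) = 1031928 - (336/335 + 264*(-⅛)) = 1031928 - (336/335 - 33) = 1031928 - 1*(-10719/335) = 1031928 + 10719/335 = 345706599/335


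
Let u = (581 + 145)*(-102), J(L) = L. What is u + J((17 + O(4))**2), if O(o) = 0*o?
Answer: -73763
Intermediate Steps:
O(o) = 0
u = -74052 (u = 726*(-102) = -74052)
u + J((17 + O(4))**2) = -74052 + (17 + 0)**2 = -74052 + 17**2 = -74052 + 289 = -73763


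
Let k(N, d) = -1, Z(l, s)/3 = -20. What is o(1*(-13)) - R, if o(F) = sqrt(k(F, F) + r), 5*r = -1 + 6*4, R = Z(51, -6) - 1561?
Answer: 1621 + 3*sqrt(10)/5 ≈ 1622.9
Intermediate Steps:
Z(l, s) = -60 (Z(l, s) = 3*(-20) = -60)
R = -1621 (R = -60 - 1561 = -1621)
r = 23/5 (r = (-1 + 6*4)/5 = (-1 + 24)/5 = (1/5)*23 = 23/5 ≈ 4.6000)
o(F) = 3*sqrt(10)/5 (o(F) = sqrt(-1 + 23/5) = sqrt(18/5) = 3*sqrt(10)/5)
o(1*(-13)) - R = 3*sqrt(10)/5 - 1*(-1621) = 3*sqrt(10)/5 + 1621 = 1621 + 3*sqrt(10)/5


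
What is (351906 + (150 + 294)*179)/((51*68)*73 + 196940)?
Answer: 215691/225052 ≈ 0.95841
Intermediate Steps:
(351906 + (150 + 294)*179)/((51*68)*73 + 196940) = (351906 + 444*179)/(3468*73 + 196940) = (351906 + 79476)/(253164 + 196940) = 431382/450104 = 431382*(1/450104) = 215691/225052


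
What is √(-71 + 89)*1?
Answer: 3*√2 ≈ 4.2426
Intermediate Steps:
√(-71 + 89)*1 = √18*1 = (3*√2)*1 = 3*√2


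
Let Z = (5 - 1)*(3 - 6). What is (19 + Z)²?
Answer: 49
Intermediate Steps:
Z = -12 (Z = 4*(-3) = -12)
(19 + Z)² = (19 - 12)² = 7² = 49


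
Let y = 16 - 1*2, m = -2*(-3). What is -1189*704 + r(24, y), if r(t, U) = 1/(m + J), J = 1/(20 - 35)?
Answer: -74497969/89 ≈ -8.3706e+5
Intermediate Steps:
m = 6
J = -1/15 (J = 1/(-15) = -1/15 ≈ -0.066667)
y = 14 (y = 16 - 2 = 14)
r(t, U) = 15/89 (r(t, U) = 1/(6 - 1/15) = 1/(89/15) = 15/89)
-1189*704 + r(24, y) = -1189*704 + 15/89 = -837056 + 15/89 = -74497969/89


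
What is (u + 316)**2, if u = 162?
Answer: 228484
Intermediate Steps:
(u + 316)**2 = (162 + 316)**2 = 478**2 = 228484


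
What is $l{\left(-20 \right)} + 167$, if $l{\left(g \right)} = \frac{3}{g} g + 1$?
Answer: $171$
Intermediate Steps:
$l{\left(g \right)} = 4$ ($l{\left(g \right)} = 3 + 1 = 4$)
$l{\left(-20 \right)} + 167 = 4 + 167 = 171$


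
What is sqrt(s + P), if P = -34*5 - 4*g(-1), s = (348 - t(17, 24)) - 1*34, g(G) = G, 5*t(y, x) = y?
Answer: sqrt(3615)/5 ≈ 12.025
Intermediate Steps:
t(y, x) = y/5
s = 1553/5 (s = (348 - 17/5) - 1*34 = (348 - 1*17/5) - 34 = (348 - 17/5) - 34 = 1723/5 - 34 = 1553/5 ≈ 310.60)
P = -166 (P = -34*5 - 4*(-1) = -170 + 4 = -166)
sqrt(s + P) = sqrt(1553/5 - 166) = sqrt(723/5) = sqrt(3615)/5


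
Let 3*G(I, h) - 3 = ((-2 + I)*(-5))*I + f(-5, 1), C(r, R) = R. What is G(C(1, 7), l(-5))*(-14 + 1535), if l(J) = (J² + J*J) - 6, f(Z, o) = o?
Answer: -86697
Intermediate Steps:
l(J) = -6 + 2*J² (l(J) = (J² + J²) - 6 = 2*J² - 6 = -6 + 2*J²)
G(I, h) = 4/3 + I*(10 - 5*I)/3 (G(I, h) = 1 + (((-2 + I)*(-5))*I + 1)/3 = 1 + ((10 - 5*I)*I + 1)/3 = 1 + (I*(10 - 5*I) + 1)/3 = 1 + (1 + I*(10 - 5*I))/3 = 1 + (⅓ + I*(10 - 5*I)/3) = 4/3 + I*(10 - 5*I)/3)
G(C(1, 7), l(-5))*(-14 + 1535) = (4/3 - 5/3*7² + (10/3)*7)*(-14 + 1535) = (4/3 - 5/3*49 + 70/3)*1521 = (4/3 - 245/3 + 70/3)*1521 = -57*1521 = -86697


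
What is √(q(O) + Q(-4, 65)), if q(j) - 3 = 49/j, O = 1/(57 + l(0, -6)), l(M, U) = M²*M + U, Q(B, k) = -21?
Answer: √2481 ≈ 49.810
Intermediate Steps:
l(M, U) = U + M³ (l(M, U) = M³ + U = U + M³)
O = 1/51 (O = 1/(57 + (-6 + 0³)) = 1/(57 + (-6 + 0)) = 1/(57 - 6) = 1/51 ≈ 0.019608)
q(j) = 3 + 49/j
√(q(O) + Q(-4, 65)) = √((3 + 49/(1/51)) - 21) = √((3 + 49*51) - 21) = √((3 + 2499) - 21) = √(2502 - 21) = √2481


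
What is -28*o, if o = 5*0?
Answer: 0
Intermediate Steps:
o = 0
-28*o = -28*0 = 0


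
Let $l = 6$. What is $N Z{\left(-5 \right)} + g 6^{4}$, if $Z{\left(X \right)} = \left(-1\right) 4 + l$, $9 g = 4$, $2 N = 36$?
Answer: $612$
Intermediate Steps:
$N = 18$ ($N = \frac{1}{2} \cdot 36 = 18$)
$g = \frac{4}{9}$ ($g = \frac{1}{9} \cdot 4 = \frac{4}{9} \approx 0.44444$)
$Z{\left(X \right)} = 2$ ($Z{\left(X \right)} = \left(-1\right) 4 + 6 = -4 + 6 = 2$)
$N Z{\left(-5 \right)} + g 6^{4} = 18 \cdot 2 + \frac{4 \cdot 6^{4}}{9} = 36 + \frac{4}{9} \cdot 1296 = 36 + 576 = 612$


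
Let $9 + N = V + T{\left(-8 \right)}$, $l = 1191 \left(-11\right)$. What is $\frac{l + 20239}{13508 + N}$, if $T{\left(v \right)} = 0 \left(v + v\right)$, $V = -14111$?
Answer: $- \frac{3569}{306} \approx -11.663$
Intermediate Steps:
$l = -13101$
$T{\left(v \right)} = 0$ ($T{\left(v \right)} = 0 \cdot 2 v = 0$)
$N = -14120$ ($N = -9 + \left(-14111 + 0\right) = -9 - 14111 = -14120$)
$\frac{l + 20239}{13508 + N} = \frac{-13101 + 20239}{13508 - 14120} = \frac{7138}{-612} = 7138 \left(- \frac{1}{612}\right) = - \frac{3569}{306}$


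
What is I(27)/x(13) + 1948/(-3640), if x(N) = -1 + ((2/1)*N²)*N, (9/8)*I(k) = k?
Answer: -2117551/3997630 ≈ -0.52970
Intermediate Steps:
I(k) = 8*k/9
x(N) = -1 + 2*N³ (x(N) = -1 + ((2*1)*N²)*N = -1 + (2*N²)*N = -1 + 2*N³)
I(27)/x(13) + 1948/(-3640) = ((8/9)*27)/(-1 + 2*13³) + 1948/(-3640) = 24/(-1 + 2*2197) + 1948*(-1/3640) = 24/(-1 + 4394) - 487/910 = 24/4393 - 487/910 = -2117551/3997630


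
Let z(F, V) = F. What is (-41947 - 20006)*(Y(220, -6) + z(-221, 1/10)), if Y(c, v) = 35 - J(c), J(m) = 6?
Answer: 11894976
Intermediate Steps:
Y(c, v) = 29 (Y(c, v) = 35 - 1*6 = 35 - 6 = 29)
(-41947 - 20006)*(Y(220, -6) + z(-221, 1/10)) = (-41947 - 20006)*(29 - 221) = -61953*(-192) = 11894976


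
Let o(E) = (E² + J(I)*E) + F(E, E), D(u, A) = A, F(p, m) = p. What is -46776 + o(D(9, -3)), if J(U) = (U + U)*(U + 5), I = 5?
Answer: -47070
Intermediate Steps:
J(U) = 2*U*(5 + U) (J(U) = (2*U)*(5 + U) = 2*U*(5 + U))
o(E) = E² + 101*E (o(E) = (E² + (2*5*(5 + 5))*E) + E = (E² + (2*5*10)*E) + E = (E² + 100*E) + E = E² + 101*E)
-46776 + o(D(9, -3)) = -46776 - 3*(101 - 3) = -46776 - 3*98 = -46776 - 294 = -47070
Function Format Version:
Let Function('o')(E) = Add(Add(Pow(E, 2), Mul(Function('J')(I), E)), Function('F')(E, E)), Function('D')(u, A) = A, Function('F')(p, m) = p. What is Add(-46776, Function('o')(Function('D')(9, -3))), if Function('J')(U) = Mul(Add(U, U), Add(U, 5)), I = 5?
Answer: -47070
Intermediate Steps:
Function('J')(U) = Mul(2, U, Add(5, U)) (Function('J')(U) = Mul(Mul(2, U), Add(5, U)) = Mul(2, U, Add(5, U)))
Function('o')(E) = Add(Pow(E, 2), Mul(101, E)) (Function('o')(E) = Add(Add(Pow(E, 2), Mul(Mul(2, 5, Add(5, 5)), E)), E) = Add(Add(Pow(E, 2), Mul(Mul(2, 5, 10), E)), E) = Add(Add(Pow(E, 2), Mul(100, E)), E) = Add(Pow(E, 2), Mul(101, E)))
Add(-46776, Function('o')(Function('D')(9, -3))) = Add(-46776, Mul(-3, Add(101, -3))) = Add(-46776, Mul(-3, 98)) = Add(-46776, -294) = -47070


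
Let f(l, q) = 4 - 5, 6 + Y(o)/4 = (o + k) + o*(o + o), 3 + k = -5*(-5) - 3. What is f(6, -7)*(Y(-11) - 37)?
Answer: -939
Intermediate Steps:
k = 19 (k = -3 + (-5*(-5) - 3) = -3 + (25 - 3) = -3 + 22 = 19)
Y(o) = 52 + 4*o + 8*o² (Y(o) = -24 + 4*((o + 19) + o*(o + o)) = -24 + 4*((19 + o) + o*(2*o)) = -24 + 4*((19 + o) + 2*o²) = -24 + 4*(19 + o + 2*o²) = -24 + (76 + 4*o + 8*o²) = 52 + 4*o + 8*o²)
f(l, q) = -1
f(6, -7)*(Y(-11) - 37) = -((52 + 4*(-11) + 8*(-11)²) - 37) = -((52 - 44 + 8*121) - 37) = -((52 - 44 + 968) - 37) = -(976 - 37) = -1*939 = -939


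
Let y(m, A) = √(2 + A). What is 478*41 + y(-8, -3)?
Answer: 19598 + I ≈ 19598.0 + 1.0*I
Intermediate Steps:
478*41 + y(-8, -3) = 478*41 + √(2 - 3) = 19598 + √(-1) = 19598 + I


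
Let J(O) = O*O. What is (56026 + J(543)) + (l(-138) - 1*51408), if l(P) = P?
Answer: 299329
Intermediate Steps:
J(O) = O²
(56026 + J(543)) + (l(-138) - 1*51408) = (56026 + 543²) + (-138 - 1*51408) = (56026 + 294849) + (-138 - 51408) = 350875 - 51546 = 299329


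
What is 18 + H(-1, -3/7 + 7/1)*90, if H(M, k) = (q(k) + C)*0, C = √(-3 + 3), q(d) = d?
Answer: 18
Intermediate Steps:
C = 0 (C = √0 = 0)
H(M, k) = 0 (H(M, k) = (k + 0)*0 = k*0 = 0)
18 + H(-1, -3/7 + 7/1)*90 = 18 + 0*90 = 18 + 0 = 18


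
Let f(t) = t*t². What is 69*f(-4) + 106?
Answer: -4310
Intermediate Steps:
f(t) = t³
69*f(-4) + 106 = 69*(-4)³ + 106 = 69*(-64) + 106 = -4416 + 106 = -4310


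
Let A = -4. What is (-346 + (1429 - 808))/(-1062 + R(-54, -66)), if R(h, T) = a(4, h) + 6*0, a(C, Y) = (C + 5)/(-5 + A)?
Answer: -275/1063 ≈ -0.25870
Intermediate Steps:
a(C, Y) = -5/9 - C/9 (a(C, Y) = (C + 5)/(-5 - 4) = (5 + C)/(-9) = (5 + C)*(-⅑) = -5/9 - C/9)
R(h, T) = -1 (R(h, T) = (-5/9 - ⅑*4) + 6*0 = (-5/9 - 4/9) + 0 = -1 + 0 = -1)
(-346 + (1429 - 808))/(-1062 + R(-54, -66)) = (-346 + (1429 - 808))/(-1062 - 1) = (-346 + 621)/(-1063) = 275*(-1/1063) = -275/1063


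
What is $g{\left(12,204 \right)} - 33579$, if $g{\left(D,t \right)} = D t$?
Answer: $-31131$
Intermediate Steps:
$g{\left(12,204 \right)} - 33579 = 12 \cdot 204 - 33579 = 2448 - 33579 = -31131$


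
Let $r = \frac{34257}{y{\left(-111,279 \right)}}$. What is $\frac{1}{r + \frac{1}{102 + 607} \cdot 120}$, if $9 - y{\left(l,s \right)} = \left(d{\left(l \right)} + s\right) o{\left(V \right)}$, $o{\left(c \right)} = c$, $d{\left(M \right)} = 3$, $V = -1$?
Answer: $\frac{68773}{8107711} \approx 0.0084824$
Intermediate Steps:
$y{\left(l,s \right)} = 12 + s$ ($y{\left(l,s \right)} = 9 - \left(3 + s\right) \left(-1\right) = 9 - \left(-3 - s\right) = 9 + \left(3 + s\right) = 12 + s$)
$r = \frac{11419}{97}$ ($r = \frac{34257}{12 + 279} = \frac{34257}{291} = 34257 \cdot \frac{1}{291} = \frac{11419}{97} \approx 117.72$)
$\frac{1}{r + \frac{1}{102 + 607} \cdot 120} = \frac{1}{\frac{11419}{97} + \frac{1}{102 + 607} \cdot 120} = \frac{1}{\frac{11419}{97} + \frac{1}{709} \cdot 120} = \frac{1}{\frac{11419}{97} + \frac{120}{709}} = \frac{1}{\frac{8107711}{68773}} = \frac{68773}{8107711}$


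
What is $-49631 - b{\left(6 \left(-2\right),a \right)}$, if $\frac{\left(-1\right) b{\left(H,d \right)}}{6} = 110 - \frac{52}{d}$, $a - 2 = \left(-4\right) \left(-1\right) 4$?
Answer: $- \frac{146965}{3} \approx -48988.0$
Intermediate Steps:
$a = 18$ ($a = 2 + \left(-4\right) \left(-1\right) 4 = 2 + 4 \cdot 4 = 2 + 16 = 18$)
$b{\left(H,d \right)} = -660 + \frac{312}{d}$ ($b{\left(H,d \right)} = - 6 \left(110 - \frac{52}{d}\right) = -660 + \frac{312}{d}$)
$-49631 - b{\left(6 \left(-2\right),a \right)} = -49631 - \left(-660 + \frac{312}{18}\right) = -49631 - \left(-660 + 312 \cdot \frac{1}{18}\right) = -49631 - \left(-660 + \frac{52}{3}\right) = -49631 - - \frac{1928}{3} = -49631 + \frac{1928}{3} = - \frac{146965}{3}$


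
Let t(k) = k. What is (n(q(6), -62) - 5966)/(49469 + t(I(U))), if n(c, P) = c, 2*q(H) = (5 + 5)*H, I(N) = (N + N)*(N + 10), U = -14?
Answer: -848/7083 ≈ -0.11972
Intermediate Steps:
I(N) = 2*N*(10 + N) (I(N) = (2*N)*(10 + N) = 2*N*(10 + N))
q(H) = 5*H (q(H) = ((5 + 5)*H)/2 = (10*H)/2 = 5*H)
(n(q(6), -62) - 5966)/(49469 + t(I(U))) = (5*6 - 5966)/(49469 + 2*(-14)*(10 - 14)) = (30 - 5966)/(49469 + 2*(-14)*(-4)) = -5936/(49469 + 112) = -5936/49581 = -5936*1/49581 = -848/7083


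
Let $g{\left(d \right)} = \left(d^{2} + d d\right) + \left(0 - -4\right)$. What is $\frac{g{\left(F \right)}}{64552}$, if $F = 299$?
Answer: $\frac{89403}{32276} \approx 2.77$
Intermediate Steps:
$g{\left(d \right)} = 4 + 2 d^{2}$ ($g{\left(d \right)} = \left(d^{2} + d^{2}\right) + \left(0 + 4\right) = 2 d^{2} + 4 = 4 + 2 d^{2}$)
$\frac{g{\left(F \right)}}{64552} = \frac{4 + 2 \cdot 299^{2}}{64552} = \left(4 + 2 \cdot 89401\right) \frac{1}{64552} = \left(4 + 178802\right) \frac{1}{64552} = 178806 \cdot \frac{1}{64552} = \frac{89403}{32276}$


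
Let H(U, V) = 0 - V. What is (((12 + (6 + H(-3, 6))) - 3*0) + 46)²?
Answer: 3364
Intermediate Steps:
H(U, V) = -V
(((12 + (6 + H(-3, 6))) - 3*0) + 46)² = (((12 + (6 - 1*6)) - 3*0) + 46)² = (((12 + (6 - 6)) + 0) + 46)² = (((12 + 0) + 0) + 46)² = ((12 + 0) + 46)² = (12 + 46)² = 58² = 3364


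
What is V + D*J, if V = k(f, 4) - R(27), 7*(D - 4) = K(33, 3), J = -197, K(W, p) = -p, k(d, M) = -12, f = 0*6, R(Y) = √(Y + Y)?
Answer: -5009/7 - 3*√6 ≈ -722.92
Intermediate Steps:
R(Y) = √2*√Y (R(Y) = √(2*Y) = √2*√Y)
f = 0
D = 25/7 (D = 4 + (-1*3)/7 = 4 + (⅐)*(-3) = 4 - 3/7 = 25/7 ≈ 3.5714)
V = -12 - 3*√6 (V = -12 - √2*√27 = -12 - √2*3*√3 = -12 - 3*√6 ≈ -19.348)
V + D*J = (-12 - 3*√6) + (25/7)*(-197) = (-12 - 3*√6) - 4925/7 = -5009/7 - 3*√6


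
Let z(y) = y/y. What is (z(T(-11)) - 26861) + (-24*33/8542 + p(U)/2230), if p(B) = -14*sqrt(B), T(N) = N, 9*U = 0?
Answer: -114719456/4271 ≈ -26860.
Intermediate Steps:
U = 0 (U = (1/9)*0 = 0)
z(y) = 1
(z(T(-11)) - 26861) + (-24*33/8542 + p(U)/2230) = (1 - 26861) + (-24*33/8542 - 14*sqrt(0)/2230) = -26860 + (-792*1/8542 - 14*0*(1/2230)) = -26860 + (-396/4271 + 0*(1/2230)) = -26860 + (-396/4271 + 0) = -26860 - 396/4271 = -114719456/4271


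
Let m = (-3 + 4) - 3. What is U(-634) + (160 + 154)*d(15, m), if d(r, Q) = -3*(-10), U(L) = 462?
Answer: 9882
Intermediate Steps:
m = -2 (m = 1 - 3 = -2)
d(r, Q) = 30
U(-634) + (160 + 154)*d(15, m) = 462 + (160 + 154)*30 = 462 + 314*30 = 462 + 9420 = 9882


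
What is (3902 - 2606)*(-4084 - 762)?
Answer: -6280416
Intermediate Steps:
(3902 - 2606)*(-4084 - 762) = 1296*(-4846) = -6280416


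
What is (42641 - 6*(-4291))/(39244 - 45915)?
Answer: -68387/6671 ≈ -10.251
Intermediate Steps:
(42641 - 6*(-4291))/(39244 - 45915) = (42641 + 25746)/(-6671) = 68387*(-1/6671) = -68387/6671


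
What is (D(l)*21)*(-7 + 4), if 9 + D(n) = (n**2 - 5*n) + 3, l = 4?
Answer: 630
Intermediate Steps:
D(n) = -6 + n**2 - 5*n (D(n) = -9 + ((n**2 - 5*n) + 3) = -9 + (3 + n**2 - 5*n) = -6 + n**2 - 5*n)
(D(l)*21)*(-7 + 4) = ((-6 + 4**2 - 5*4)*21)*(-7 + 4) = ((-6 + 16 - 20)*21)*(-3) = -10*21*(-3) = -210*(-3) = 630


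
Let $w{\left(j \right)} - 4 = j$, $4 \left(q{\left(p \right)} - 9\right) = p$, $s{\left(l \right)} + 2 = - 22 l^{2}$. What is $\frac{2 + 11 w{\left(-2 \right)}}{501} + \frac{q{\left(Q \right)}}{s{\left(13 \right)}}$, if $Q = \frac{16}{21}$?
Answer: $\frac{592729}{13046040} \approx 0.045434$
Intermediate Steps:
$s{\left(l \right)} = -2 - 22 l^{2}$
$Q = \frac{16}{21}$ ($Q = 16 \cdot \frac{1}{21} = \frac{16}{21} \approx 0.7619$)
$q{\left(p \right)} = 9 + \frac{p}{4}$
$w{\left(j \right)} = 4 + j$
$\frac{2 + 11 w{\left(-2 \right)}}{501} + \frac{q{\left(Q \right)}}{s{\left(13 \right)}} = \frac{2 + 11 \left(4 - 2\right)}{501} + \frac{9 + \frac{1}{4} \cdot \frac{16}{21}}{-2 - 22 \cdot 13^{2}} = \left(2 + 11 \cdot 2\right) \frac{1}{501} + \frac{9 + \frac{4}{21}}{-2 - 3718} = \left(2 + 22\right) \frac{1}{501} + \frac{193}{21 \left(-2 - 3718\right)} = 24 \cdot \frac{1}{501} + \frac{193}{21 \left(-3720\right)} = \frac{8}{167} + \frac{193}{21} \left(- \frac{1}{3720}\right) = \frac{8}{167} - \frac{193}{78120} = \frac{592729}{13046040}$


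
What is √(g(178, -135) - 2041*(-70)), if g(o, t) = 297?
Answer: √143167 ≈ 378.37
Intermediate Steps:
√(g(178, -135) - 2041*(-70)) = √(297 - 2041*(-70)) = √(297 + 142870) = √143167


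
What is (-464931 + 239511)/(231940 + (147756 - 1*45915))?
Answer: -225420/333781 ≈ -0.67535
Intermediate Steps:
(-464931 + 239511)/(231940 + (147756 - 1*45915)) = -225420/(231940 + (147756 - 45915)) = -225420/(231940 + 101841) = -225420/333781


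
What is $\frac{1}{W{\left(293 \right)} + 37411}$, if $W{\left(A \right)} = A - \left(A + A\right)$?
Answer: $\frac{1}{37118} \approx 2.6941 \cdot 10^{-5}$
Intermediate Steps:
$W{\left(A \right)} = - A$ ($W{\left(A \right)} = A - 2 A = - A$)
$\frac{1}{W{\left(293 \right)} + 37411} = \frac{1}{\left(-1\right) 293 + 37411} = \frac{1}{-293 + 37411} = \frac{1}{37118}$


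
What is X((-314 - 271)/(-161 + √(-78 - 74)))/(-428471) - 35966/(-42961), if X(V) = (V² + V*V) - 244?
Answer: 20*(496552029134*√38 + 19867550324249*I)/(18407542631*(644*√38 + 25769*I)) ≈ 0.83769 - 9.3287e-6*I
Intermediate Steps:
X(V) = -244 + 2*V² (X(V) = (V² + V²) - 244 = 2*V² - 244 = -244 + 2*V²)
X((-314 - 271)/(-161 + √(-78 - 74)))/(-428471) - 35966/(-42961) = (-244 + 2*((-314 - 271)/(-161 + √(-78 - 74)))²)/(-428471) - 35966/(-42961) = (-244 + 2*(-585/(-161 + √(-152)))²)*(-1/428471) - 35966*(-1/42961) = (-244 + 2*(-585/(-161 + 2*I*√38))²)*(-1/428471) + 35966/42961 = (-244 + 2*(342225/(-161 + 2*I*√38)²))*(-1/428471) + 35966/42961 = (-244 + 684450/(-161 + 2*I*√38)²)*(-1/428471) + 35966/42961 = (244/428471 - 684450/(428471*(-161 + 2*I*√38)²)) + 35966/42961 = 15420870470/18407542631 - 684450/(428471*(-161 + 2*I*√38)²)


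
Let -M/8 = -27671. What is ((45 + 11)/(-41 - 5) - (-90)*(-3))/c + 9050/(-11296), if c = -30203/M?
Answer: 7796143585207/3923490512 ≈ 1987.0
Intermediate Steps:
M = 221368 (M = -8*(-27671) = 221368)
c = -30203/221368 ≈ -0.13644
((45 + 11)/(-41 - 5) - (-90)*(-3))/c + 9050/(-11296) = ((45 + 11)/(-41 - 5) - (-90)*(-3))/(-30203/221368) + 9050/(-11296) = (56/(-46) - 18*15)*(-221368/30203) + 9050*(-1/11296) = (56*(-1/46) - 270)*(-221368/30203) - 4525/5648 = (-28/23 - 270)*(-221368/30203) - 4525/5648 = -6238/23*(-221368/30203) - 4525/5648 = 1380893584/694669 - 4525/5648 = 7796143585207/3923490512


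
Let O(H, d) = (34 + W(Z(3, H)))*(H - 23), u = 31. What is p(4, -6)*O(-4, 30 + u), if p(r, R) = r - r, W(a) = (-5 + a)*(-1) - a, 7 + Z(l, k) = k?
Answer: 0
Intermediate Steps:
Z(l, k) = -7 + k
W(a) = 5 - 2*a (W(a) = (5 - a) - a = 5 - 2*a)
p(r, R) = 0
O(H, d) = (-23 + H)*(53 - 2*H) (O(H, d) = (34 + (5 - 2*(-7 + H)))*(H - 23) = (34 + (5 + (14 - 2*H)))*(-23 + H) = (34 + (19 - 2*H))*(-23 + H) = (53 - 2*H)*(-23 + H) = (-23 + H)*(53 - 2*H))
p(4, -6)*O(-4, 30 + u) = 0*(-1219 - 2*(-4)² + 99*(-4)) = 0*(-1219 - 2*16 - 396) = 0*(-1219 - 32 - 396) = 0*(-1647) = 0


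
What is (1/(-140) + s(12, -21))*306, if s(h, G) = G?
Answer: -449973/70 ≈ -6428.2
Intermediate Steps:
(1/(-140) + s(12, -21))*306 = (1/(-140) - 21)*306 = (-1/140 - 21)*306 = -2941/140*306 = -449973/70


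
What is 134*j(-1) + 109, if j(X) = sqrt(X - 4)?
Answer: 109 + 134*I*sqrt(5) ≈ 109.0 + 299.63*I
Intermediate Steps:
j(X) = sqrt(-4 + X)
134*j(-1) + 109 = 134*sqrt(-4 - 1) + 109 = 134*sqrt(-5) + 109 = 134*(I*sqrt(5)) + 109 = 134*I*sqrt(5) + 109 = 109 + 134*I*sqrt(5)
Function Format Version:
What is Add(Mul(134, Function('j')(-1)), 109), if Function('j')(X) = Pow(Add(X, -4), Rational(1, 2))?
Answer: Add(109, Mul(134, I, Pow(5, Rational(1, 2)))) ≈ Add(109.00, Mul(299.63, I))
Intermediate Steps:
Function('j')(X) = Pow(Add(-4, X), Rational(1, 2))
Add(Mul(134, Function('j')(-1)), 109) = Add(Mul(134, Pow(Add(-4, -1), Rational(1, 2))), 109) = Add(Mul(134, Pow(-5, Rational(1, 2))), 109) = Add(Mul(134, Mul(I, Pow(5, Rational(1, 2)))), 109) = Add(Mul(134, I, Pow(5, Rational(1, 2))), 109) = Add(109, Mul(134, I, Pow(5, Rational(1, 2))))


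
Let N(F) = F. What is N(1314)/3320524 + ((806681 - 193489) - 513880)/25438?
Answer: 82450326255/21116872378 ≈ 3.9045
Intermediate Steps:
N(1314)/3320524 + ((806681 - 193489) - 513880)/25438 = 1314/3320524 + ((806681 - 193489) - 513880)/25438 = 1314*(1/3320524) + (613192 - 513880)*(1/25438) = 657/1660262 + 99312*(1/25438) = 657/1660262 + 49656/12719 = 82450326255/21116872378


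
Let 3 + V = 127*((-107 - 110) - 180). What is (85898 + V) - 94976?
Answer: -59500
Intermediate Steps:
V = -50422 (V = -3 + 127*((-107 - 110) - 180) = -3 + 127*(-217 - 180) = -3 + 127*(-397) = -3 - 50419 = -50422)
(85898 + V) - 94976 = (85898 - 50422) - 94976 = 35476 - 94976 = -59500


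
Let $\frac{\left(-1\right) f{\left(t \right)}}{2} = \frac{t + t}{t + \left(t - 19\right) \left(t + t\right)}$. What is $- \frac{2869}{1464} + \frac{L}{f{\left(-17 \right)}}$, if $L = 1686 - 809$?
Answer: $\frac{22786853}{1464} \approx 15565.0$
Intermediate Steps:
$f{\left(t \right)} = - \frac{4 t}{t + 2 t \left(-19 + t\right)}$ ($f{\left(t \right)} = - 2 \frac{t + t}{t + \left(t - 19\right) \left(t + t\right)} = - 2 \frac{2 t}{t + \left(-19 + t\right) 2 t} = - 2 \frac{2 t}{t + 2 t \left(-19 + t\right)} = - \frac{4 t}{t + 2 t \left(-19 + t\right)}$)
$L = 877$ ($L = 1686 - 809 = 877$)
$- \frac{2869}{1464} + \frac{L}{f{\left(-17 \right)}} = - \frac{2869}{1464} + \frac{877}{\left(-4\right) \frac{1}{-37 + 2 \left(-17\right)}} = \left(-2869\right) \frac{1}{1464} + \frac{877}{\left(-4\right) \frac{1}{-37 - 34}} = - \frac{2869}{1464} + \frac{877}{\left(-4\right) \frac{1}{-71}} = - \frac{2869}{1464} + \frac{877}{\left(-4\right) \left(- \frac{1}{71}\right)} = - \frac{2869}{1464} + \frac{877}{\frac{4}{71}} = - \frac{2869}{1464} + 877 \cdot \frac{71}{4} = - \frac{2869}{1464} + \frac{62267}{4} = \frac{22786853}{1464}$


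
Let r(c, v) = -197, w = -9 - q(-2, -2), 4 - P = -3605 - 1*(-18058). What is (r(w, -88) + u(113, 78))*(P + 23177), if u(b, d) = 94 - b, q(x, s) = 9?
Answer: -1885248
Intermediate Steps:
P = -14449 (P = 4 - (-3605 - 1*(-18058)) = 4 - (-3605 + 18058) = 4 - 1*14453 = 4 - 14453 = -14449)
w = -18 (w = -9 - 1*9 = -9 - 9 = -18)
(r(w, -88) + u(113, 78))*(P + 23177) = (-197 + (94 - 1*113))*(-14449 + 23177) = (-197 + (94 - 113))*8728 = (-197 - 19)*8728 = -216*8728 = -1885248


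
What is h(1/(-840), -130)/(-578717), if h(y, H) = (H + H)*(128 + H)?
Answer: -520/578717 ≈ -0.00089854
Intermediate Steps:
h(y, H) = 2*H*(128 + H) (h(y, H) = (2*H)*(128 + H) = 2*H*(128 + H))
h(1/(-840), -130)/(-578717) = (2*(-130)*(128 - 130))/(-578717) = (2*(-130)*(-2))*(-1/578717) = 520*(-1/578717) = -520/578717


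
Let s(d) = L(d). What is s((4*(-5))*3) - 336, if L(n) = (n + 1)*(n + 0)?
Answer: 3204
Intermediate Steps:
L(n) = n*(1 + n) (L(n) = (1 + n)*n = n*(1 + n))
s(d) = d*(1 + d)
s((4*(-5))*3) - 336 = ((4*(-5))*3)*(1 + (4*(-5))*3) - 336 = (-20*3)*(1 - 20*3) - 336 = -60*(1 - 60) - 336 = -60*(-59) - 336 = 3540 - 336 = 3204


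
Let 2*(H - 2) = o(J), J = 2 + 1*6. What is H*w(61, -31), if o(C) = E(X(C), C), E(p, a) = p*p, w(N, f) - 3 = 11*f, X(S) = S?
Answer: -11492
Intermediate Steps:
w(N, f) = 3 + 11*f
E(p, a) = p²
J = 8 (J = 2 + 6 = 8)
o(C) = C²
H = 34 (H = 2 + (½)*8² = 2 + (½)*64 = 2 + 32 = 34)
H*w(61, -31) = 34*(3 + 11*(-31)) = 34*(3 - 341) = 34*(-338) = -11492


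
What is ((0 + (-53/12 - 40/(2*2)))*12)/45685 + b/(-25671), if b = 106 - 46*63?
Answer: 123111437/1172779635 ≈ 0.10497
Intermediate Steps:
b = -2792 (b = 106 - 2898 = -2792)
((0 + (-53/12 - 40/(2*2)))*12)/45685 + b/(-25671) = ((0 + (-53/12 - 40/(2*2)))*12)/45685 - 2792/(-25671) = ((0 + (-53*1/12 - 40/4))*12)*(1/45685) - 2792*(-1/25671) = ((0 + (-53/12 - 40*¼))*12)*(1/45685) + 2792/25671 = ((0 + (-53/12 - 10))*12)*(1/45685) + 2792/25671 = ((0 - 173/12)*12)*(1/45685) + 2792/25671 = -173/12*12*(1/45685) + 2792/25671 = -173*1/45685 + 2792/25671 = -173/45685 + 2792/25671 = 123111437/1172779635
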